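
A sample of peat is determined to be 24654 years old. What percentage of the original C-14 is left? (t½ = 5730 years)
N/N₀ = (1/2)^(t/t½) = 0.05067 = 5.07%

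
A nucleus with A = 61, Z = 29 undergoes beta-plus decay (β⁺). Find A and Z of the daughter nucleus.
Daughter: A = 61, Z = 28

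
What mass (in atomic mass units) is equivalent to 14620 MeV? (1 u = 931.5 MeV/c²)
m = E/c² = 15.7 u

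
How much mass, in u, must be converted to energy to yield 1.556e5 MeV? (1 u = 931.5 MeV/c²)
m = E/c² = 167 u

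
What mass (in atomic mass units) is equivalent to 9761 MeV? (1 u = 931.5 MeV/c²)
m = E/c² = 10.48 u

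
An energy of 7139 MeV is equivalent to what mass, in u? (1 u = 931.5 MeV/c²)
m = E/c² = 7.664 u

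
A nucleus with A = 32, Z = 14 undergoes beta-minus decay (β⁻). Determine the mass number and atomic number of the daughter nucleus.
Daughter: A = 32, Z = 15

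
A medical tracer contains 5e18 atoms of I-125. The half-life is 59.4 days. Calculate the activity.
A = λN = 5.835e16 decays/day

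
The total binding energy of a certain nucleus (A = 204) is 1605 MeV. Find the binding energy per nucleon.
B.E./A = 1605/204 = 7.868 MeV/nucleon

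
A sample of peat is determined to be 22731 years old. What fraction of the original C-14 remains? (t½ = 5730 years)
N/N₀ = (1/2)^(t/t½) = 0.06395 = 6.39%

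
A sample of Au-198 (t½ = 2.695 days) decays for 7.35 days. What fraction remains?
N/N₀ = (1/2)^(t/t½) = 0.151 = 15.1%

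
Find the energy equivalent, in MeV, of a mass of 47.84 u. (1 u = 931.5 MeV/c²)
E = mc² = 44560 MeV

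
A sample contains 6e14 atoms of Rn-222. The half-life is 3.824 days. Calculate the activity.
A = λN = 1.088e14 decays/day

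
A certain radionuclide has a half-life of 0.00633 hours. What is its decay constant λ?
λ = ln(2)/t½ = 109.5 hour⁻¹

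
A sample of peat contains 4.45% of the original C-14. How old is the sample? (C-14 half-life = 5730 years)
Age = t½ × log₂(1/ratio) = 25730 years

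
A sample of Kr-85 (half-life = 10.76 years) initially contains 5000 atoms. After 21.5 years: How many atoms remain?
N = N₀(1/2)^(t/t½) = 1252 atoms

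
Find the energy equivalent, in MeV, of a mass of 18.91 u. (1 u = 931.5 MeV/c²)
E = mc² = 17610 MeV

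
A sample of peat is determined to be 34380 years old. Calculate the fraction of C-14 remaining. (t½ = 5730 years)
N/N₀ = (1/2)^(t/t½) = 0.01562 = 1.56%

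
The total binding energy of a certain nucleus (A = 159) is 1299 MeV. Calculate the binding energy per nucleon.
B.E./A = 1299/159 = 8.17 MeV/nucleon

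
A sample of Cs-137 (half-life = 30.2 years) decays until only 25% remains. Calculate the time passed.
t = t½ × log₂(N₀/N) = 60.4 years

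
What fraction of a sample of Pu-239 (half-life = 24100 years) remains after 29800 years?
N/N₀ = (1/2)^(t/t½) = 0.4244 = 42.4%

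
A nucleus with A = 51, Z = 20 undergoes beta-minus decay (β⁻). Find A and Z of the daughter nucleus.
Daughter: A = 51, Z = 21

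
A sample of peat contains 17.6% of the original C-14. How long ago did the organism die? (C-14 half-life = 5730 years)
Age = t½ × log₂(1/ratio) = 14360 years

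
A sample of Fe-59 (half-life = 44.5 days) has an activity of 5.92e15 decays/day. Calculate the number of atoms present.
N = A/λ = 3.801e17 atoms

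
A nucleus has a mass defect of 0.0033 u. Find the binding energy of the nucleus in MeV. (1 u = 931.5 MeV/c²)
B.E. = Δm × 931.5 = 3.074 MeV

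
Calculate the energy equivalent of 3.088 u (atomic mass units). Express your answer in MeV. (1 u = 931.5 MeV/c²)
E = mc² = 2876 MeV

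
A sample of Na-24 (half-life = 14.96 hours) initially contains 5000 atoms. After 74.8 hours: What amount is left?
N = N₀(1/2)^(t/t½) = 156.3 atoms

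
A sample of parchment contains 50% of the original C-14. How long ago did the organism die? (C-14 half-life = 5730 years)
Age = t½ × log₂(1/ratio) = 5730 years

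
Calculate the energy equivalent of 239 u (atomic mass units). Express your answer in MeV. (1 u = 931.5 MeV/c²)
E = mc² = 2.226e5 MeV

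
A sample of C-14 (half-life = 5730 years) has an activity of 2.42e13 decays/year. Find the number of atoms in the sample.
N = A/λ = 2.001e17 atoms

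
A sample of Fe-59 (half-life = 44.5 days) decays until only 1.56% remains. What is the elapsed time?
t = t½ × log₂(N₀/N) = 267.1 days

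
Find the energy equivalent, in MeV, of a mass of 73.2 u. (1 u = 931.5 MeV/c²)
E = mc² = 68190 MeV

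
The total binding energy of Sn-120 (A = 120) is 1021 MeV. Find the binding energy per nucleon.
B.E./A = 1021/120 = 8.508 MeV/nucleon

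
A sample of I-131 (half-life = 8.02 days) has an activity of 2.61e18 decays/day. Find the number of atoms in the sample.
N = A/λ = 3.02e19 atoms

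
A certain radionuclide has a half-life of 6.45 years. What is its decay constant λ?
λ = ln(2)/t½ = 0.1075 year⁻¹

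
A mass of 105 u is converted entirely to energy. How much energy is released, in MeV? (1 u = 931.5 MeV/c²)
E = mc² = 97810 MeV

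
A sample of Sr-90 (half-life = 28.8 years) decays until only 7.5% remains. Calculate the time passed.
t = t½ × log₂(N₀/N) = 107.6 years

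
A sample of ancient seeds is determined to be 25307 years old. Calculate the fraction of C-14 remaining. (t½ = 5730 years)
N/N₀ = (1/2)^(t/t½) = 0.04682 = 4.68%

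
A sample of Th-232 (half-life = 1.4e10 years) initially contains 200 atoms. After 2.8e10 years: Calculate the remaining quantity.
N = N₀(1/2)^(t/t½) = 50 atoms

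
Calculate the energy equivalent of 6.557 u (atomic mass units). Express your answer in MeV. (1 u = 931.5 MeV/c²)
E = mc² = 6108 MeV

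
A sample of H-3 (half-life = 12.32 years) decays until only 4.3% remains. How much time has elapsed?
t = t½ × log₂(N₀/N) = 55.93 years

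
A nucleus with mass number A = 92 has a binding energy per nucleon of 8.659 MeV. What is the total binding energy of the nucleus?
B.E. = 8.659 × 92 = 796.6 MeV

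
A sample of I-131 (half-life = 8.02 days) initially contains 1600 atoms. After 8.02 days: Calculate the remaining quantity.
N = N₀(1/2)^(t/t½) = 800 atoms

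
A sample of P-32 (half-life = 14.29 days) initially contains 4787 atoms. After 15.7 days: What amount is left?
N = N₀(1/2)^(t/t½) = 2235 atoms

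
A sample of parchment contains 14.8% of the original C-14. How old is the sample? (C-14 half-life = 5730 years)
Age = t½ × log₂(1/ratio) = 15790 years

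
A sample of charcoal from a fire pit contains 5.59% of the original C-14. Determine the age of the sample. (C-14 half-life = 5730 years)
Age = t½ × log₂(1/ratio) = 23840 years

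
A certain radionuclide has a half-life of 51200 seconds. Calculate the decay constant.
λ = ln(2)/t½ = 1.354e-5 second⁻¹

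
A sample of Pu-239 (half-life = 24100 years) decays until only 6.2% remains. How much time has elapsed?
t = t½ × log₂(N₀/N) = 96680 years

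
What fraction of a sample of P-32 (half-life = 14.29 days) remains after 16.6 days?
N/N₀ = (1/2)^(t/t½) = 0.447 = 44.7%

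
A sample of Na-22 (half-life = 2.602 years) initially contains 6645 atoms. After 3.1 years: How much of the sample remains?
N = N₀(1/2)^(t/t½) = 2910 atoms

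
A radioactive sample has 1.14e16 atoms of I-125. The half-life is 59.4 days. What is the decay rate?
A = λN = 1.33e14 decays/day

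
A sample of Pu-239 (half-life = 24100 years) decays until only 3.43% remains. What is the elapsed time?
t = t½ × log₂(N₀/N) = 1.173e5 years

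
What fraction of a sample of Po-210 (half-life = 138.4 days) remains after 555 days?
N/N₀ = (1/2)^(t/t½) = 0.06206 = 6.21%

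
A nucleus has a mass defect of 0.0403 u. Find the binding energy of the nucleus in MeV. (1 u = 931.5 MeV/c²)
B.E. = Δm × 931.5 = 37.54 MeV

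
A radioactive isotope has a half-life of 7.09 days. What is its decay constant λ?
λ = ln(2)/t½ = 0.09776 day⁻¹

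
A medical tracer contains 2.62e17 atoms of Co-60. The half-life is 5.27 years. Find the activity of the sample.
A = λN = 3.446e16 decays/year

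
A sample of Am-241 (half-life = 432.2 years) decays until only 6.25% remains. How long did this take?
t = t½ × log₂(N₀/N) = 1729 years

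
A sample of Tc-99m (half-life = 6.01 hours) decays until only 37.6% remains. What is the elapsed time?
t = t½ × log₂(N₀/N) = 8.481 hours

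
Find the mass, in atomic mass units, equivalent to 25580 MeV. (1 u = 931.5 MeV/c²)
m = E/c² = 27.46 u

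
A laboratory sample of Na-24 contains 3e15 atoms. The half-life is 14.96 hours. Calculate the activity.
A = λN = 1.39e14 decays/hour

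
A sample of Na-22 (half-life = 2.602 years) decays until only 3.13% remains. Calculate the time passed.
t = t½ × log₂(N₀/N) = 13 years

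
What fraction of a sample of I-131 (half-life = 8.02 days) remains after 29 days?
N/N₀ = (1/2)^(t/t½) = 0.08156 = 8.16%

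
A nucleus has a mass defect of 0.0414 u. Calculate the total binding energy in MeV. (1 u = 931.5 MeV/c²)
B.E. = Δm × 931.5 = 38.56 MeV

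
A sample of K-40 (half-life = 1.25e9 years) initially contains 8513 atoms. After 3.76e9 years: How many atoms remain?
N = N₀(1/2)^(t/t½) = 1058 atoms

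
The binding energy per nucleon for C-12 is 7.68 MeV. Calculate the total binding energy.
B.E. = 7.68 × 12 = 92.16 MeV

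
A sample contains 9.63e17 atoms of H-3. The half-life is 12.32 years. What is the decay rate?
A = λN = 5.418e16 decays/year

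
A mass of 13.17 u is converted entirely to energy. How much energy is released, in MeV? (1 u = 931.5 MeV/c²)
E = mc² = 12270 MeV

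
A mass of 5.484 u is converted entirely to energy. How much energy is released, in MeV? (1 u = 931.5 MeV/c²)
E = mc² = 5108 MeV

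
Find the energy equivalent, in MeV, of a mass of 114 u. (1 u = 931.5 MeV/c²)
E = mc² = 1.062e5 MeV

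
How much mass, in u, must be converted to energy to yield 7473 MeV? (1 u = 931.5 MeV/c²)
m = E/c² = 8.023 u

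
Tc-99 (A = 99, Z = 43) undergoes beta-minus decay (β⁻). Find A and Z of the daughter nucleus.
Daughter: A = 99, Z = 44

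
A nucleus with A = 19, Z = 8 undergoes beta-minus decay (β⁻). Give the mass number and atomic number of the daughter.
Daughter: A = 19, Z = 9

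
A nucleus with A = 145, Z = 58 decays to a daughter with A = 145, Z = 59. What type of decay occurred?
ΔA = 0, ΔZ = +1 ⇒ beta-minus decay (β⁻)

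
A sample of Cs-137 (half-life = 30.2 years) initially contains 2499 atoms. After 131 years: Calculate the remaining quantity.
N = N₀(1/2)^(t/t½) = 123.6 atoms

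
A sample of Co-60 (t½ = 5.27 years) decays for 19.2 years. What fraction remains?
N/N₀ = (1/2)^(t/t½) = 0.08003 = 8%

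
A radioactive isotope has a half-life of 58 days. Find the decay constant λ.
λ = ln(2)/t½ = 0.01195 day⁻¹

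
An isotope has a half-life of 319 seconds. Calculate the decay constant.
λ = ln(2)/t½ = 0.002173 second⁻¹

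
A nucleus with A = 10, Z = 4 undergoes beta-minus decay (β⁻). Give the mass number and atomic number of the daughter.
Daughter: A = 10, Z = 5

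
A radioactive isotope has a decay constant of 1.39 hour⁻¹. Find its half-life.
t½ = ln(2)/λ = 0.4987 hours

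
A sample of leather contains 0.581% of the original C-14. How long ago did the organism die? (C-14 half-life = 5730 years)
Age = t½ × log₂(1/ratio) = 42560 years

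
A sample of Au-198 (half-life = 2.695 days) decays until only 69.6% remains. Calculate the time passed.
t = t½ × log₂(N₀/N) = 1.409 days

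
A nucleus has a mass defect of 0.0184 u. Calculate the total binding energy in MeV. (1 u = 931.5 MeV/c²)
B.E. = Δm × 931.5 = 17.14 MeV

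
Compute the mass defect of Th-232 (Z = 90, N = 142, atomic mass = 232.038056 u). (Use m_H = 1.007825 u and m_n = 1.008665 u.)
Δm = Z·m_H + N·m_n − M = 1.897 u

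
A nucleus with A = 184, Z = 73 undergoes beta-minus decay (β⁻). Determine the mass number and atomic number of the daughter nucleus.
Daughter: A = 184, Z = 74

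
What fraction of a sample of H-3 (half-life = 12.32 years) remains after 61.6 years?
N/N₀ = (1/2)^(t/t½) = 0.03125 = 3.12%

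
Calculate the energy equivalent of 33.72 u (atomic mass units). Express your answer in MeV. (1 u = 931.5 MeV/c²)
E = mc² = 31410 MeV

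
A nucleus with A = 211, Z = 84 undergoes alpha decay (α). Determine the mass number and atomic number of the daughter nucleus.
Daughter: A = 207, Z = 82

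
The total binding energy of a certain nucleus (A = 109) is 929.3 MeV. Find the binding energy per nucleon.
B.E./A = 929.3/109 = 8.526 MeV/nucleon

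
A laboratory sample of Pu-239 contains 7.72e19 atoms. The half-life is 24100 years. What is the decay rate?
A = λN = 2.22e15 decays/year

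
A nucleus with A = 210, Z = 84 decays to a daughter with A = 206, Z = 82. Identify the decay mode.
ΔA = -4, ΔZ = -2 ⇒ alpha decay (α)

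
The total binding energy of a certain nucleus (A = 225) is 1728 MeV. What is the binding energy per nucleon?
B.E./A = 1728/225 = 7.68 MeV/nucleon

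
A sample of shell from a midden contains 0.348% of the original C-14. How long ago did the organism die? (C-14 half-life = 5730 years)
Age = t½ × log₂(1/ratio) = 46800 years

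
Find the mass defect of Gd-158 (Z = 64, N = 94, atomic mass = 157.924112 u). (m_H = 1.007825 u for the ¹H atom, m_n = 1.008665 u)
Δm = Z·m_H + N·m_n − M = 1.391 u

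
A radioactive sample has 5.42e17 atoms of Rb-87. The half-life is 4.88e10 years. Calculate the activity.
A = λN = 7.698e6 decays/year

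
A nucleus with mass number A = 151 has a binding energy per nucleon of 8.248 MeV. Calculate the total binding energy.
B.E. = 8.248 × 151 = 1245 MeV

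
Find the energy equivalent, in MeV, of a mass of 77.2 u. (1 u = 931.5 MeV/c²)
E = mc² = 71910 MeV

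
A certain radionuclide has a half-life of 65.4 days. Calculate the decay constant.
λ = ln(2)/t½ = 0.0106 day⁻¹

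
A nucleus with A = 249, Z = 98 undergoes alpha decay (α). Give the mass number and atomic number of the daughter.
Daughter: A = 245, Z = 96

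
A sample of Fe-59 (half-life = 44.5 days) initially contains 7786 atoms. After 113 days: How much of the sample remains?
N = N₀(1/2)^(t/t½) = 1339 atoms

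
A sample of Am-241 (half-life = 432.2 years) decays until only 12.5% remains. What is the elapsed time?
t = t½ × log₂(N₀/N) = 1297 years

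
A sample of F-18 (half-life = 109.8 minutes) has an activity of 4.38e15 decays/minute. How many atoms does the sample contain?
N = A/λ = 6.938e17 atoms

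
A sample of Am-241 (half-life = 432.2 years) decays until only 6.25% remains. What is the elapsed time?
t = t½ × log₂(N₀/N) = 1729 years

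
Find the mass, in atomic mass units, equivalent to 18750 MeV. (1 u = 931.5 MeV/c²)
m = E/c² = 20.13 u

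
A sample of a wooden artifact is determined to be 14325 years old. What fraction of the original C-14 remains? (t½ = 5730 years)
N/N₀ = (1/2)^(t/t½) = 0.1768 = 17.7%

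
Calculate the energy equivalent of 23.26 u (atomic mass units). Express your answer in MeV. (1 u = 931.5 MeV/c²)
E = mc² = 21670 MeV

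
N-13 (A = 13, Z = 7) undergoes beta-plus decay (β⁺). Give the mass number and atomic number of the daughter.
Daughter: A = 13, Z = 6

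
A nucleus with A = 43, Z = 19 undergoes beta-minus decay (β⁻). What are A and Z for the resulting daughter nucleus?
Daughter: A = 43, Z = 20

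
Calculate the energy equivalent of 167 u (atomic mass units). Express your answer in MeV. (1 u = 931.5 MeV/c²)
E = mc² = 1.556e5 MeV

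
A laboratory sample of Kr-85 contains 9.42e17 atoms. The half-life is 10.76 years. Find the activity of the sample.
A = λN = 6.068e16 decays/year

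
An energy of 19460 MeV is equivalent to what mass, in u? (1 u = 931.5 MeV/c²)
m = E/c² = 20.89 u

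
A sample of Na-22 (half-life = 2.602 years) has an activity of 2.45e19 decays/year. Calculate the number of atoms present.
N = A/λ = 9.197e19 atoms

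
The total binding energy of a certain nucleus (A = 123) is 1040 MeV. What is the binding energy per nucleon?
B.E./A = 1040/123 = 8.455 MeV/nucleon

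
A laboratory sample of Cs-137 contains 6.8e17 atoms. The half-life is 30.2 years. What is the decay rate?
A = λN = 1.561e16 decays/year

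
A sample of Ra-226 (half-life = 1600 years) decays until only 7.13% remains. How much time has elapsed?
t = t½ × log₂(N₀/N) = 6096 years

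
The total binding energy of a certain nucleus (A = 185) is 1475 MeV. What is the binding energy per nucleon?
B.E./A = 1475/185 = 7.973 MeV/nucleon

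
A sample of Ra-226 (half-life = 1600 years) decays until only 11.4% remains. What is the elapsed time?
t = t½ × log₂(N₀/N) = 5013 years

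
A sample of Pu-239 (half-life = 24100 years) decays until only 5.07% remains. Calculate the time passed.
t = t½ × log₂(N₀/N) = 1.037e5 years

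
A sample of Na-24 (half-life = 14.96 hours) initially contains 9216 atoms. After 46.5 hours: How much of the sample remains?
N = N₀(1/2)^(t/t½) = 1069 atoms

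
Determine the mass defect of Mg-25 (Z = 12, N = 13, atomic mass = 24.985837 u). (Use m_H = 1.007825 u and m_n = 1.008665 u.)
Δm = Z·m_H + N·m_n − M = 0.2207 u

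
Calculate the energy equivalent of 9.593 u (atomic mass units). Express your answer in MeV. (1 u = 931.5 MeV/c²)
E = mc² = 8936 MeV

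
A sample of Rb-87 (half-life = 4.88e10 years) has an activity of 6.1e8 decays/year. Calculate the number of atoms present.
N = A/λ = 4.295e19 atoms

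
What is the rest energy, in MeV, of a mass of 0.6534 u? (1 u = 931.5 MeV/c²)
E = mc² = 608.6 MeV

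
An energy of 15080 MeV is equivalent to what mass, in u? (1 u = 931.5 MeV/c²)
m = E/c² = 16.19 u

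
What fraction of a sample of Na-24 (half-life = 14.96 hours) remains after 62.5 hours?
N/N₀ = (1/2)^(t/t½) = 0.05525 = 5.53%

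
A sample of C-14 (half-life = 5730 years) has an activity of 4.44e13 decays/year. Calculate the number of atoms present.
N = A/λ = 3.67e17 atoms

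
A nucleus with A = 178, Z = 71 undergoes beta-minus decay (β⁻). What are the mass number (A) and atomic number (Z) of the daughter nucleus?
Daughter: A = 178, Z = 72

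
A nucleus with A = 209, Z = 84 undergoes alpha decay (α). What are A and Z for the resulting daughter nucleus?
Daughter: A = 205, Z = 82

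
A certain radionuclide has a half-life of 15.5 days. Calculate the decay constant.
λ = ln(2)/t½ = 0.04472 day⁻¹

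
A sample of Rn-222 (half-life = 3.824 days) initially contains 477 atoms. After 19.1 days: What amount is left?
N = N₀(1/2)^(t/t½) = 14.96 atoms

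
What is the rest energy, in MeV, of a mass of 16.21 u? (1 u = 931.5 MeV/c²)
E = mc² = 15100 MeV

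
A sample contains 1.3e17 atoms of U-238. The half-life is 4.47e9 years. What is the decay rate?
A = λN = 2.016e7 decays/year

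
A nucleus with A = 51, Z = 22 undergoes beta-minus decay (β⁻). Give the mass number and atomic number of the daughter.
Daughter: A = 51, Z = 23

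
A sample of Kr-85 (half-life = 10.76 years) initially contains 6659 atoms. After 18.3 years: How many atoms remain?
N = N₀(1/2)^(t/t½) = 2048 atoms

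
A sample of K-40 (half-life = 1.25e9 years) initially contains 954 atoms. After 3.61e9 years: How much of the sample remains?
N = N₀(1/2)^(t/t½) = 128.9 atoms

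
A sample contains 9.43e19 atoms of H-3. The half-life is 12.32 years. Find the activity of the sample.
A = λN = 5.306e18 decays/year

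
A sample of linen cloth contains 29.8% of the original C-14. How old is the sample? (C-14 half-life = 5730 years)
Age = t½ × log₂(1/ratio) = 10010 years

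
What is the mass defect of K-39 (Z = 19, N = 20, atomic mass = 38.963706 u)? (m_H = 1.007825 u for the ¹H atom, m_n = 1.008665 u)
Δm = Z·m_H + N·m_n − M = 0.3583 u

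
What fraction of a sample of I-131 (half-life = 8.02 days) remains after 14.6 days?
N/N₀ = (1/2)^(t/t½) = 0.2831 = 28.3%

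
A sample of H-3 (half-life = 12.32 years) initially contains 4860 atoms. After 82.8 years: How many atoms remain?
N = N₀(1/2)^(t/t½) = 46.08 atoms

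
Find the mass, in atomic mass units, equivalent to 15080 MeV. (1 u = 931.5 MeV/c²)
m = E/c² = 16.19 u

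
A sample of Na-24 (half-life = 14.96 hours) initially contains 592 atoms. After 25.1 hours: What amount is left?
N = N₀(1/2)^(t/t½) = 185 atoms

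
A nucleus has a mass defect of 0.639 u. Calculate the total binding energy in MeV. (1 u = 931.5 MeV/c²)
B.E. = Δm × 931.5 = 595.2 MeV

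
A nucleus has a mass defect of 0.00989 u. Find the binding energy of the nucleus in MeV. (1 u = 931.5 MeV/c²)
B.E. = Δm × 931.5 = 9.213 MeV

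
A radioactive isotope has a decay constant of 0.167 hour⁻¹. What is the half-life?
t½ = ln(2)/λ = 4.151 hours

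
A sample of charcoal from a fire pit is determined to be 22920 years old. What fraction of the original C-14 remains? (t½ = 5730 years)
N/N₀ = (1/2)^(t/t½) = 0.0625 = 6.25%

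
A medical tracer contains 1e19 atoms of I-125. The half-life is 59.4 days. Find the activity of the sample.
A = λN = 1.167e17 decays/day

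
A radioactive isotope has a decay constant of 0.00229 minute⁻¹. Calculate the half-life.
t½ = ln(2)/λ = 302.7 minutes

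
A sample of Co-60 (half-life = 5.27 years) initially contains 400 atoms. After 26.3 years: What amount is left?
N = N₀(1/2)^(t/t½) = 12.58 atoms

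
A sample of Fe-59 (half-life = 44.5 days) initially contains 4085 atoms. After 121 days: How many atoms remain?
N = N₀(1/2)^(t/t½) = 620.4 atoms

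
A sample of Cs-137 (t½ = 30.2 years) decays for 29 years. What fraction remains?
N/N₀ = (1/2)^(t/t½) = 0.514 = 51.4%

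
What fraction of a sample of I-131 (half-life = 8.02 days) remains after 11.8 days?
N/N₀ = (1/2)^(t/t½) = 0.3607 = 36.1%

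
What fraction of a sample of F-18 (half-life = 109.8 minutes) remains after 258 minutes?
N/N₀ = (1/2)^(t/t½) = 0.1962 = 19.6%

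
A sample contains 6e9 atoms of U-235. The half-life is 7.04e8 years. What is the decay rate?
A = λN = 5.908 decays/year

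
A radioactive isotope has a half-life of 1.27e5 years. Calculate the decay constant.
λ = ln(2)/t½ = 5.458e-6 year⁻¹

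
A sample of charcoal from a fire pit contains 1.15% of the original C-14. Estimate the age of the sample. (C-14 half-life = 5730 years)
Age = t½ × log₂(1/ratio) = 36910 years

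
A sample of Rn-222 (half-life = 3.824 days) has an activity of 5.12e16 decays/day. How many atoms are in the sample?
N = A/λ = 2.825e17 atoms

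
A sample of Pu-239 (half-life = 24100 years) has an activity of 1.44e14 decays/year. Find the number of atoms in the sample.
N = A/λ = 5.007e18 atoms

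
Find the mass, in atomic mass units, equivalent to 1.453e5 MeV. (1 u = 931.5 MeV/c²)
m = E/c² = 156 u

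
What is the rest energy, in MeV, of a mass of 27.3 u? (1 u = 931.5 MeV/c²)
E = mc² = 25430 MeV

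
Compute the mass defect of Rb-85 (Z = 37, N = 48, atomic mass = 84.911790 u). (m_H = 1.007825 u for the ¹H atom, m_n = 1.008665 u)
Δm = Z·m_H + N·m_n − M = 0.7937 u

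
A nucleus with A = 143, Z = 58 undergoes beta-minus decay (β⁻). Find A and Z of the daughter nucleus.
Daughter: A = 143, Z = 59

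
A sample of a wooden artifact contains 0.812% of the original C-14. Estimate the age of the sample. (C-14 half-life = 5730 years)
Age = t½ × log₂(1/ratio) = 39790 years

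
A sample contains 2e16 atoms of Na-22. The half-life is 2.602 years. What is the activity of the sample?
A = λN = 5.328e15 decays/year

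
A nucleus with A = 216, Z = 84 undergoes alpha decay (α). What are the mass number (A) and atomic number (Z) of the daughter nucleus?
Daughter: A = 212, Z = 82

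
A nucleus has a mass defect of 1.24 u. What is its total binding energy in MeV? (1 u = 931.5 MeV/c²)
B.E. = Δm × 931.5 = 1155 MeV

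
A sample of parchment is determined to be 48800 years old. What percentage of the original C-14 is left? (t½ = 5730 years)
N/N₀ = (1/2)^(t/t½) = 0.002731 = 0.273%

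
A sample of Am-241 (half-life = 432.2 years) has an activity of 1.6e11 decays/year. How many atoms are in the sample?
N = A/λ = 9.977e13 atoms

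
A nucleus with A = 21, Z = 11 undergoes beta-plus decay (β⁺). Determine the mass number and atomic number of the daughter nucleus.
Daughter: A = 21, Z = 10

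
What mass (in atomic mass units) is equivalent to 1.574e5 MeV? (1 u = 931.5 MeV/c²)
m = E/c² = 169 u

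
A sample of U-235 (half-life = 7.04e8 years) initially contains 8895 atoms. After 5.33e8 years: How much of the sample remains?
N = N₀(1/2)^(t/t½) = 5263 atoms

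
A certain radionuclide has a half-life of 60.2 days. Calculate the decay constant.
λ = ln(2)/t½ = 0.01151 day⁻¹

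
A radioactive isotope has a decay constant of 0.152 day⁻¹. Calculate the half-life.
t½ = ln(2)/λ = 4.56 days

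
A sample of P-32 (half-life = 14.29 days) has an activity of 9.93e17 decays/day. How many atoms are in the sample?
N = A/λ = 2.047e19 atoms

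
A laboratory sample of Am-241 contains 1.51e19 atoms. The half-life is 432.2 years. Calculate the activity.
A = λN = 2.422e16 decays/year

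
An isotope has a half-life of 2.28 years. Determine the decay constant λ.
λ = ln(2)/t½ = 0.304 year⁻¹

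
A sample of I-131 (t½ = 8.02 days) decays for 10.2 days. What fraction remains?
N/N₀ = (1/2)^(t/t½) = 0.4141 = 41.4%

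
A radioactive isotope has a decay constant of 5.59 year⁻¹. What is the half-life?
t½ = ln(2)/λ = 0.124 years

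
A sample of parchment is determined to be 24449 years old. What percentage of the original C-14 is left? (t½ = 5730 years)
N/N₀ = (1/2)^(t/t½) = 0.05195 = 5.19%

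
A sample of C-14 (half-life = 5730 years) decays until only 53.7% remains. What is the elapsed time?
t = t½ × log₂(N₀/N) = 5140 years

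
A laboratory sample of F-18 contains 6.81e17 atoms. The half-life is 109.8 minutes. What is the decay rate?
A = λN = 4.299e15 decays/minute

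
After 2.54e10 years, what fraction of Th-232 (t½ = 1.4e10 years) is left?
N/N₀ = (1/2)^(t/t½) = 0.2843 = 28.4%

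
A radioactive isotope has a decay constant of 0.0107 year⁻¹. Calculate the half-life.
t½ = ln(2)/λ = 64.78 years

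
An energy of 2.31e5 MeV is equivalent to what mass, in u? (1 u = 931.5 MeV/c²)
m = E/c² = 248 u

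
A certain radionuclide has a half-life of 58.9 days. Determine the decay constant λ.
λ = ln(2)/t½ = 0.01177 day⁻¹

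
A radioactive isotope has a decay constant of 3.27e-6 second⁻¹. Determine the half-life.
t½ = ln(2)/λ = 2.12e5 seconds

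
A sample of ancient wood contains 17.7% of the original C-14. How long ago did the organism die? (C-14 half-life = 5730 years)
Age = t½ × log₂(1/ratio) = 14310 years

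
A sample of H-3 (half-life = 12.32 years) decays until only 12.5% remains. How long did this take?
t = t½ × log₂(N₀/N) = 36.96 years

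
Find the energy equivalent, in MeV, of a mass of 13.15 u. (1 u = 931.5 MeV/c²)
E = mc² = 12250 MeV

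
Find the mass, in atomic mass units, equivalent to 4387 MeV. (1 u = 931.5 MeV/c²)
m = E/c² = 4.71 u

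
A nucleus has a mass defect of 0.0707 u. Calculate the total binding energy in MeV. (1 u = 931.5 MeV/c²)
B.E. = Δm × 931.5 = 65.86 MeV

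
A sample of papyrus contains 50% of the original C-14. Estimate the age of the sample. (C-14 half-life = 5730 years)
Age = t½ × log₂(1/ratio) = 5730 years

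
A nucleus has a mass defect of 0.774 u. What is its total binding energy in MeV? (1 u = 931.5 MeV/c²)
B.E. = Δm × 931.5 = 721 MeV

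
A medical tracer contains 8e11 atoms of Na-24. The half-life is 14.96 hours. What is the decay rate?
A = λN = 3.707e10 decays/hour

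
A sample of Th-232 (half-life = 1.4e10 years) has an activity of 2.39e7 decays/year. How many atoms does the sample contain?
N = A/λ = 4.827e17 atoms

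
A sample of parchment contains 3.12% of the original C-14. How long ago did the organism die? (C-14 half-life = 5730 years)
Age = t½ × log₂(1/ratio) = 28660 years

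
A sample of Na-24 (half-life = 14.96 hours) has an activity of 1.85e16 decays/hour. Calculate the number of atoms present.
N = A/λ = 3.993e17 atoms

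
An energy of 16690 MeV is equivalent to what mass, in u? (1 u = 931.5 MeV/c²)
m = E/c² = 17.92 u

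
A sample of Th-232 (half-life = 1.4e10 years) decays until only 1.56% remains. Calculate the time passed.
t = t½ × log₂(N₀/N) = 8.403e10 years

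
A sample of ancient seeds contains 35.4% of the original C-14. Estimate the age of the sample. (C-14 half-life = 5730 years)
Age = t½ × log₂(1/ratio) = 8585 years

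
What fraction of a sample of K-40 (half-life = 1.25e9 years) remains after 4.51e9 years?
N/N₀ = (1/2)^(t/t½) = 0.08201 = 8.2%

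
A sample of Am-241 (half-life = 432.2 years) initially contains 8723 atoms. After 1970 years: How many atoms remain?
N = N₀(1/2)^(t/t½) = 370.3 atoms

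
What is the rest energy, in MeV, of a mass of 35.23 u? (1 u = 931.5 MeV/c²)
E = mc² = 32820 MeV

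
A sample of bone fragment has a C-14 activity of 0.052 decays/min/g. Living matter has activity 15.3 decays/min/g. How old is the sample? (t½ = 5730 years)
Age = t½ × log₂(A₀/A) = 46990 years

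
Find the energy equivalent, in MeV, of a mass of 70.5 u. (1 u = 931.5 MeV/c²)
E = mc² = 65670 MeV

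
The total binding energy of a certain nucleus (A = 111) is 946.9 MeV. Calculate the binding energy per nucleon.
B.E./A = 946.9/111 = 8.531 MeV/nucleon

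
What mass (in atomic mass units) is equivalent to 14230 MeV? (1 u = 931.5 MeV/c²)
m = E/c² = 15.28 u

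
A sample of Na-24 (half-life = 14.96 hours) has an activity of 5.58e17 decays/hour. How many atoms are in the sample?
N = A/λ = 1.204e19 atoms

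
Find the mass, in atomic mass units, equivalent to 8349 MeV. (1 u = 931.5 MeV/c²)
m = E/c² = 8.963 u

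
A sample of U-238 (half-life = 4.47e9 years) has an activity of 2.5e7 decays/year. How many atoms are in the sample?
N = A/λ = 1.612e17 atoms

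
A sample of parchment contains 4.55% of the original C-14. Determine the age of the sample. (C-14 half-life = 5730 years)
Age = t½ × log₂(1/ratio) = 25540 years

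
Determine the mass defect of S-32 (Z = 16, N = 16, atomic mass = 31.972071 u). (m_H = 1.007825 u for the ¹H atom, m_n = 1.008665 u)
Δm = Z·m_H + N·m_n − M = 0.2918 u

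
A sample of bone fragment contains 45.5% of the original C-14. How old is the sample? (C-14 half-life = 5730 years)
Age = t½ × log₂(1/ratio) = 6510 years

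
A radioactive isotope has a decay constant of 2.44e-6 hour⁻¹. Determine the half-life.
t½ = ln(2)/λ = 2.841e5 hours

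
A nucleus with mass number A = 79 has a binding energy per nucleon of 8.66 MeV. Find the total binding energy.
B.E. = 8.66 × 79 = 684.1 MeV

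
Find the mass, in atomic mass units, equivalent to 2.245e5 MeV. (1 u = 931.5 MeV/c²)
m = E/c² = 241 u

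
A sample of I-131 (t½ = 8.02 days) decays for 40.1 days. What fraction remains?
N/N₀ = (1/2)^(t/t½) = 0.03125 = 3.12%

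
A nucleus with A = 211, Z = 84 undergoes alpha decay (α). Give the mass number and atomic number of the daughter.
Daughter: A = 207, Z = 82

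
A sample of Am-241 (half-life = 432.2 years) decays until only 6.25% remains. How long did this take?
t = t½ × log₂(N₀/N) = 1729 years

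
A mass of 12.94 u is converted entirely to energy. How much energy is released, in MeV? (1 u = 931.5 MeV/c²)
E = mc² = 12050 MeV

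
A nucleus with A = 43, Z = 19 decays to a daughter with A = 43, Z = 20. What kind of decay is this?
ΔA = 0, ΔZ = +1 ⇒ beta-minus decay (β⁻)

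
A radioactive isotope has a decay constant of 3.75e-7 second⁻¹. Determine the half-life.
t½ = ln(2)/λ = 1.848e6 seconds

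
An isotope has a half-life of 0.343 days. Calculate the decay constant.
λ = ln(2)/t½ = 2.021 day⁻¹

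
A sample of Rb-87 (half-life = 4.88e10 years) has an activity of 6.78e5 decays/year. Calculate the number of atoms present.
N = A/λ = 4.773e16 atoms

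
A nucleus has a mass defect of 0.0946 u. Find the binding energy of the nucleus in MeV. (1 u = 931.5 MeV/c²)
B.E. = Δm × 931.5 = 88.12 MeV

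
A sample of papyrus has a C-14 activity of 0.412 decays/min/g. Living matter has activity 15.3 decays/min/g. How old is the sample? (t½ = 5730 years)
Age = t½ × log₂(A₀/A) = 29880 years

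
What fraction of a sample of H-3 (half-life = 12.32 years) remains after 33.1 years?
N/N₀ = (1/2)^(t/t½) = 0.1553 = 15.5%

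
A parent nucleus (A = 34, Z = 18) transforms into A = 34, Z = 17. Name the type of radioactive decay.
ΔA = 0, ΔZ = -1 ⇒ beta-plus decay (β⁺) or electron capture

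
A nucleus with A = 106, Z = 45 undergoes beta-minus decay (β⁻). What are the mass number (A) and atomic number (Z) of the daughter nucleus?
Daughter: A = 106, Z = 46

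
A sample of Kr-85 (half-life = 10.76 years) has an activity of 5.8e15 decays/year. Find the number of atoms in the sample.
N = A/λ = 9.004e16 atoms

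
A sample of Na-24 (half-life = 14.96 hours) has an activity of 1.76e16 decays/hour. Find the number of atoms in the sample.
N = A/λ = 3.799e17 atoms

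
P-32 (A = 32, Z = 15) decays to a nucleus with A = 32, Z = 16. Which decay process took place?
ΔA = 0, ΔZ = +1 ⇒ beta-minus decay (β⁻)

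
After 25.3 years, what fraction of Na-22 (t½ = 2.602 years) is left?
N/N₀ = (1/2)^(t/t½) = 0.001183 = 0.118%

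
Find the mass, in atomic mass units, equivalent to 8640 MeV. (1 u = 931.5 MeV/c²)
m = E/c² = 9.275 u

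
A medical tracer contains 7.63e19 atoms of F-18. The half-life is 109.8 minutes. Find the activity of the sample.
A = λN = 4.817e17 decays/minute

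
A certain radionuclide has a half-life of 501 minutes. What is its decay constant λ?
λ = ln(2)/t½ = 0.001384 minute⁻¹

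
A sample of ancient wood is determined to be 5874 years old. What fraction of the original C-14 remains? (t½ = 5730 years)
N/N₀ = (1/2)^(t/t½) = 0.4914 = 49.1%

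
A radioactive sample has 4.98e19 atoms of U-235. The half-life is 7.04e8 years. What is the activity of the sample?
A = λN = 4.903e10 decays/year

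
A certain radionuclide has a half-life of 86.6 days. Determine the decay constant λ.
λ = ln(2)/t½ = 0.008004 day⁻¹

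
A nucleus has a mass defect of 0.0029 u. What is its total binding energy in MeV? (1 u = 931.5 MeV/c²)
B.E. = Δm × 931.5 = 2.701 MeV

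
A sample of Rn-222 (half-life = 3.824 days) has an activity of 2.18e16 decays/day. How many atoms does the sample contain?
N = A/λ = 1.203e17 atoms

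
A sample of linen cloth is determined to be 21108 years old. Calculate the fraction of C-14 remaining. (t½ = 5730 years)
N/N₀ = (1/2)^(t/t½) = 0.07782 = 7.78%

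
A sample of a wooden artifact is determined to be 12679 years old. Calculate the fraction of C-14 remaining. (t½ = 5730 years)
N/N₀ = (1/2)^(t/t½) = 0.2157 = 21.6%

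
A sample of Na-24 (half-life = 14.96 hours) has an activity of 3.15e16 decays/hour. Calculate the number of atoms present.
N = A/λ = 6.799e17 atoms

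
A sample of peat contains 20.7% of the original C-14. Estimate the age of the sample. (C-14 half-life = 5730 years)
Age = t½ × log₂(1/ratio) = 13020 years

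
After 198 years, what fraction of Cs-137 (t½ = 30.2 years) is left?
N/N₀ = (1/2)^(t/t½) = 0.01063 = 1.06%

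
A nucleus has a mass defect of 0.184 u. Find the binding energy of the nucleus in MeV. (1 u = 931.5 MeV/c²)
B.E. = Δm × 931.5 = 171.4 MeV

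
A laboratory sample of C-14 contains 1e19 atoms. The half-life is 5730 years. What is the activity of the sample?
A = λN = 1.21e15 decays/year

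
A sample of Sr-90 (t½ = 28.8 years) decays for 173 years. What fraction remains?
N/N₀ = (1/2)^(t/t½) = 0.01555 = 1.55%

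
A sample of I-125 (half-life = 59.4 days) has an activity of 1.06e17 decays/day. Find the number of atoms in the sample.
N = A/λ = 9.084e18 atoms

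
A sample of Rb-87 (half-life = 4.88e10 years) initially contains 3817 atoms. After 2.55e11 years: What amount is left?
N = N₀(1/2)^(t/t½) = 102 atoms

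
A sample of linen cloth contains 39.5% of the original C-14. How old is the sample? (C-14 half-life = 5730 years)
Age = t½ × log₂(1/ratio) = 7679 years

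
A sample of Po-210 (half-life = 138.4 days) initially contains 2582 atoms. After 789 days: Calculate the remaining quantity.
N = N₀(1/2)^(t/t½) = 49.64 atoms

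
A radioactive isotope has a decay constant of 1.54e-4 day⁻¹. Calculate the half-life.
t½ = ln(2)/λ = 4501 days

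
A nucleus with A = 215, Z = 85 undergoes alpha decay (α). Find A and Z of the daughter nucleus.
Daughter: A = 211, Z = 83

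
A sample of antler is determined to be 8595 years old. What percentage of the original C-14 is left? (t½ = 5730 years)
N/N₀ = (1/2)^(t/t½) = 0.3536 = 35.4%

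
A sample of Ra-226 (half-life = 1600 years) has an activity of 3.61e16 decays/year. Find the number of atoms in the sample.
N = A/λ = 8.333e19 atoms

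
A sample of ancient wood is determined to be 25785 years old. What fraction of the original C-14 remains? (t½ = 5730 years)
N/N₀ = (1/2)^(t/t½) = 0.04419 = 4.42%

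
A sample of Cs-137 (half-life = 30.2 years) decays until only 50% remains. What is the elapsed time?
t = t½ × log₂(N₀/N) = 30.2 years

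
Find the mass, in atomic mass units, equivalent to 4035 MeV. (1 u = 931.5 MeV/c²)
m = E/c² = 4.332 u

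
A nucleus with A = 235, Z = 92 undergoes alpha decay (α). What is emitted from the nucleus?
α particle = ⁴₂He (2 protons + 2 neutrons)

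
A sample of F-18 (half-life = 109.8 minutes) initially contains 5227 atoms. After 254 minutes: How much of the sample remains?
N = N₀(1/2)^(t/t½) = 1052 atoms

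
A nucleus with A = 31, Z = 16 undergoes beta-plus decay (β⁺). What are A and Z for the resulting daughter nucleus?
Daughter: A = 31, Z = 15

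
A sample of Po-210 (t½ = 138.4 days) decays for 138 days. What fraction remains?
N/N₀ = (1/2)^(t/t½) = 0.501 = 50.1%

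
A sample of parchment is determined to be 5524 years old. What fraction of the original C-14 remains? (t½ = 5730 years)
N/N₀ = (1/2)^(t/t½) = 0.5126 = 51.3%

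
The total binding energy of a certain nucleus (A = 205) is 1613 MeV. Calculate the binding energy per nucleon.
B.E./A = 1613/205 = 7.868 MeV/nucleon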